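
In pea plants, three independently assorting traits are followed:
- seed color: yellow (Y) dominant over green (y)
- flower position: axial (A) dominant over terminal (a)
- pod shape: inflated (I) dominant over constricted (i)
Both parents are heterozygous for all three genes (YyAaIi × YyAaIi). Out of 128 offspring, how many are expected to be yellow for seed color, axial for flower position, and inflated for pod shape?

Trihybrid cross: YyAaIi × YyAaIi
Each trait segregates independently with a 3:1 phenotypic ratio, so each gene contributes 3/4 (dominant) or 1/4 (recessive).
Target: yellow (seed color), axial (flower position), inflated (pod shape)
Probability = product of independent per-trait probabilities
= 3/4 × 3/4 × 3/4 = 27/64
Expected count = 27/64 × 128 = 54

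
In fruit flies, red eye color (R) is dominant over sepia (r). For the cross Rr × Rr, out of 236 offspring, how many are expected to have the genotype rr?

Punnett square for Rr × Rr:
Offspring genotypes: 1 RR, 2 Rr, 1 rr
Total offspring: 4
Count with target: 1
Probability: 1/4
Expected count = 1/4 × 236 = 59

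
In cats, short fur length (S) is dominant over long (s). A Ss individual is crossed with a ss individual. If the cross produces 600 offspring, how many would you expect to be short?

Punnett square for Ss × ss:
Offspring genotypes: 2 Ss, 2 ss
short: 2, long: 2
short: 2 out of 4 → fraction 1/2
Expected count = 1/2 × 600 = 300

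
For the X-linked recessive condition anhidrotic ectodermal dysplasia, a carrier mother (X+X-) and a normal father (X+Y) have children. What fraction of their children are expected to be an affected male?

Cross: X+X- × X+Y
Offspring: 1 X+X+, 1 X+Y, 1 X+X-, 1 X-Y
Probability of an affected male: 1/4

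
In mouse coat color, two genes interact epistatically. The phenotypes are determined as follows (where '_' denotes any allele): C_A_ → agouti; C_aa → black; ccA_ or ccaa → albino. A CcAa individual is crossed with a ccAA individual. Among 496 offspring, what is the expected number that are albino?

Cross: CcAa × ccAA — consider each gene separately:
C gene: Cc × cc → 2 Cc, 2 cc → 2 C_ : 2 cc (out of 4)
A gene: Aa × AA → 2 AA, 2 Aa → 4 A_ (out of 4)
Genotype classes (out of 4 × 4 = 16): C_A_ = 2×4 = 8; ccA_ = 2×4 = 8
Apply the phenotype rules: C_A_ (8) → agouti; ccA_ (8) → albino
Phenotype counts (out of 16): 8 agouti, 8 albino
albino: 8 out of 16 → fraction 1/2
Expected count = 1/2 × 496 = 248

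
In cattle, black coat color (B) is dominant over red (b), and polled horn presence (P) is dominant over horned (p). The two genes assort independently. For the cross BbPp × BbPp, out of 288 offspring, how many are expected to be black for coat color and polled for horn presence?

Dihybrid cross BbPp × BbPp — consider each gene separately:
coat color: Bb × Bb → 1 BB, 2 Bb, 1 bb → 3 B_ : 1 bb (out of 4)
horn presence: Pp × Pp → 1 PP, 2 Pp, 1 pp → 3 P_ : 1 pp (out of 4)
Looking for: black (B_) and polled (P_)
P(black) = 3/4, P(polled) = 3/4
P(both) = 3/4 × 3/4 = 9/16
Expected count = 9/16 × 288 = 162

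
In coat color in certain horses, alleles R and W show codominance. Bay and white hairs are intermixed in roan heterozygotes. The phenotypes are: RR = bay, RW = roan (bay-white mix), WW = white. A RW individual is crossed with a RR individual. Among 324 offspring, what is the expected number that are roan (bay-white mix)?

Punnett square for RW × RR:
Offspring genotypes: 2 RR, 2 RW
Phenotype counts: 2 bay, 2 roan (bay-white mix)
roan (bay-white mix): 2 out of 4 → fraction 1/2
Expected count = 1/2 × 324 = 162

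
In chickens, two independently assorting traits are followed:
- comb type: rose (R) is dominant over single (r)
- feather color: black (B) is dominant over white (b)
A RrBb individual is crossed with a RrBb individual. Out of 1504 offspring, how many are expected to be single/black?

Dihybrid cross RrBb × RrBb — consider each gene separately:
comb type: Rr × Rr → 1 RR, 2 Rr, 1 rr → 3 R_ : 1 rr (out of 4)
feather color: Bb × Bb → 1 BB, 2 Bb, 1 bb → 3 B_ : 1 bb (out of 4)
Combine (counts out of 4 × 4 = 16): rose/black (R_B_) = 3×3 = 9; rose/white (R_bb) = 3×1 = 3; single/black (rrB_) = 1×3 = 3; single/white (rrbb) = 1×1 = 1
Phenotype counts (out of 16): 9 rose/black, 3 rose/white, 3 single/black, 1 single/white
single/black: 3 out of 16 → fraction 3/16
Expected count = 3/16 × 1504 = 282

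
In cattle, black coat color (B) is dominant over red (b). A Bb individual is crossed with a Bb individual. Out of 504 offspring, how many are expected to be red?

Punnett square for Bb × Bb:
Offspring genotypes: 1 BB, 2 Bb, 1 bb
black: 3, red: 1
red: 1 out of 4 → fraction 1/4
Expected count = 1/4 × 504 = 126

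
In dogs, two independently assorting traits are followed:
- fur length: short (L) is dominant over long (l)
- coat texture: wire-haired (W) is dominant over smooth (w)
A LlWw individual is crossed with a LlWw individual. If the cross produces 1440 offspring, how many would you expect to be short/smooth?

Dihybrid cross LlWw × LlWw — consider each gene separately:
fur length: Ll × Ll → 1 LL, 2 Ll, 1 ll → 3 L_ : 1 ll (out of 4)
coat texture: Ww × Ww → 1 WW, 2 Ww, 1 ww → 3 W_ : 1 ww (out of 4)
Combine (counts out of 4 × 4 = 16): short/wire-haired (L_W_) = 3×3 = 9; short/smooth (L_ww) = 3×1 = 3; long/wire-haired (llW_) = 1×3 = 3; long/smooth (llww) = 1×1 = 1
Phenotype counts (out of 16): 9 short/wire-haired, 3 short/smooth, 3 long/wire-haired, 1 long/smooth
short/smooth: 3 out of 16 → fraction 3/16
Expected count = 3/16 × 1440 = 270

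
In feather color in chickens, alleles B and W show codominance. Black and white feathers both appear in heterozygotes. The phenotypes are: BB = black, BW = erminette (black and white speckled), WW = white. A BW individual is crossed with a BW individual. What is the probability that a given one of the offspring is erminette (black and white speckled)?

Punnett square for BW × BW:
Offspring genotypes: 1 BB, 2 BW, 1 WW
Phenotype counts: 1 black, 2 erminette (black and white speckled), 1 white
erminette (black and white speckled): 2 out of 4
Probability: 2/4 = 1/2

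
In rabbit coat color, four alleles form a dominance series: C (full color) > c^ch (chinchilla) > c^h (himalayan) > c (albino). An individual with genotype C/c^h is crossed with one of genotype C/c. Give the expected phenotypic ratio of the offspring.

Cross: C/c^h × C/c
Allele dominance: C > c^ch > c^h > c
Offspring genotypes: 1 C/C, 1 C/c, 1 C/c^h, 1 c^h/c
Phenotype counts: 3 full color, 1 himalayan
Ratio: 3 full color : 1 himalayan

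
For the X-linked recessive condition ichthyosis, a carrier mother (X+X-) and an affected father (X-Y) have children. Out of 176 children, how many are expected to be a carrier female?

Cross: X+X- × X-Y
Offspring: 1 X+X-, 1 X+Y, 1 X-X-, 1 X-Y
Probability of a carrier female: 1/4
Expected count = 1/4 × 176 = 44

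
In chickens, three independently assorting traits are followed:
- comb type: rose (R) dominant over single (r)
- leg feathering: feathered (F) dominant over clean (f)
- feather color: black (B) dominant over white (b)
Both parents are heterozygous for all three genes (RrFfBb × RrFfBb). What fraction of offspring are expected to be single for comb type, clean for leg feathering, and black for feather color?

Trihybrid cross: RrFfBb × RrFfBb
Each trait segregates independently with a 3:1 phenotypic ratio, so each gene contributes 3/4 (dominant) or 1/4 (recessive).
Target: single (comb type), clean (leg feathering), black (feather color)
Probability = product of independent per-trait probabilities
= 1/4 × 1/4 × 3/4 = 3/64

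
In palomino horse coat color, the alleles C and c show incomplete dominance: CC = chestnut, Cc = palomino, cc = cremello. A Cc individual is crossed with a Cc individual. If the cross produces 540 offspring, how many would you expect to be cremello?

Punnett square for Cc × Cc:
Offspring genotypes: 1 CC, 2 Cc, 1 cc
Phenotype counts: 1 chestnut, 2 palomino, 1 cremello
cremello: 1 out of 4 → fraction 1/4
Expected count = 1/4 × 540 = 135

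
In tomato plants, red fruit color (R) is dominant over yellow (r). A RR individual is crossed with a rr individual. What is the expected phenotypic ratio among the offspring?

Punnett square for RR × rr:
Offspring genotypes: 4 Rr
red: 4, yellow: 0
Ratio: all red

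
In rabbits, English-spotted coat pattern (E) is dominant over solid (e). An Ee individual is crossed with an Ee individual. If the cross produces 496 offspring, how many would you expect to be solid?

Punnett square for Ee × Ee:
Offspring genotypes: 1 EE, 2 Ee, 1 ee
English-spotted: 3, solid: 1
solid: 1 out of 4 → fraction 1/4
Expected count = 1/4 × 496 = 124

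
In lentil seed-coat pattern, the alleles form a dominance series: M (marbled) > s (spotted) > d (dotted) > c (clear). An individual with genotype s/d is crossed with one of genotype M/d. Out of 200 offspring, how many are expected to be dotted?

Cross: s/d × M/d
Allele dominance: M > s > d > c
Offspring genotypes: 1 M/s, 1 s/d, 1 M/d, 1 d/d
Phenotype counts: 2 marbled, 1 spotted, 1 dotted
dotted: 1 out of 4 → fraction 1/4
Expected count = 1/4 × 200 = 50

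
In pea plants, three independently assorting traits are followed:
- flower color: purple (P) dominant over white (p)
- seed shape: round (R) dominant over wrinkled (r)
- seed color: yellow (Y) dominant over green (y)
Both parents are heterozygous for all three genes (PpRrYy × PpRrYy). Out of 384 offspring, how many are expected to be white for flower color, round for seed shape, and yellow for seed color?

Trihybrid cross: PpRrYy × PpRrYy
Each trait segregates independently with a 3:1 phenotypic ratio, so each gene contributes 3/4 (dominant) or 1/4 (recessive).
Target: white (flower color), round (seed shape), yellow (seed color)
Probability = product of independent per-trait probabilities
= 1/4 × 3/4 × 3/4 = 9/64
Expected count = 9/64 × 384 = 54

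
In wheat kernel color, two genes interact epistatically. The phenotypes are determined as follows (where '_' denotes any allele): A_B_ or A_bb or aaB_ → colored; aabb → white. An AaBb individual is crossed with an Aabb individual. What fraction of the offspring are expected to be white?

Cross: AaBb × Aabb — consider each gene separately:
A gene: Aa × Aa → 1 AA, 2 Aa, 1 aa → 3 A_ : 1 aa (out of 4)
B gene: Bb × bb → 2 Bb, 2 bb → 2 B_ : 2 bb (out of 4)
Genotype classes (out of 4 × 4 = 16): A_B_ = 3×2 = 6; A_bb = 3×2 = 6; aaB_ = 1×2 = 2; aabb = 1×2 = 2
Apply the phenotype rules: A_B_ (6) + A_bb (6) + aaB_ (2) → colored; aabb (2) → white
Phenotype counts (out of 16): 14 colored, 2 white
white: 2 out of 16
Probability: 2/16 = 1/8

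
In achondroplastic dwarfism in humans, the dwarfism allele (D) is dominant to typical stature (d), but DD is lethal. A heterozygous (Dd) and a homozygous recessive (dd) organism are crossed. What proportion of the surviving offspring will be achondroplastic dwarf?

Cross: Dd × dd
Punnett square offspring (before lethality): 2 Dd, 2 dd
No DD offspring are produced in this cross.
achondroplastic dwarf: 2 out of 4
Probability: 2/4 = 1/2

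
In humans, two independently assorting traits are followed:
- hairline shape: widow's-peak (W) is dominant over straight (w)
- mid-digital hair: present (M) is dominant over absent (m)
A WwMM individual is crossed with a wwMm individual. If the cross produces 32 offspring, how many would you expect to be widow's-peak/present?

Dihybrid cross WwMM × wwMm — consider each gene separately:
hairline shape: Ww × ww → 2 Ww, 2 ww → 2 W_ : 2 ww (out of 4)
mid-digital hair: MM × Mm → 2 MM, 2 Mm → 4 M_ (out of 4)
Combine (counts out of 4 × 4 = 16): widow's-peak/present (W_M_) = 2×4 = 8; straight/present (wwM_) = 2×4 = 8
Phenotype counts (out of 16): 8 widow's-peak/present, 8 straight/present
widow's-peak/present: 8 out of 16 → fraction 1/2
Expected count = 1/2 × 32 = 16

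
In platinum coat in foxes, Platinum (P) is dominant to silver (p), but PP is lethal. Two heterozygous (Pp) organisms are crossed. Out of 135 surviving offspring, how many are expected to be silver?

Cross: Pp × Pp
Punnett square offspring (before lethality): 1 PP, 2 Pp, 1 pp
The PP genotype is lethal (embryos die); surviving offspring: 2 Pp, 1 pp
silver: 1 out of 3 → fraction 1/3
Expected count = 1/3 × 135 = 45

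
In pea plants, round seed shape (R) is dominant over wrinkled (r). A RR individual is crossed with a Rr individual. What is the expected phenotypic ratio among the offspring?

Punnett square for RR × Rr:
Offspring genotypes: 2 RR, 2 Rr
round: 4, wrinkled: 0
Ratio: all round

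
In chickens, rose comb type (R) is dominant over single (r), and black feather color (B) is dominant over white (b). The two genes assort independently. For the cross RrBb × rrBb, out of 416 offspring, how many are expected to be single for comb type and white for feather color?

Dihybrid cross RrBb × rrBb — consider each gene separately:
comb type: Rr × rr → 2 Rr, 2 rr → 2 R_ : 2 rr (out of 4)
feather color: Bb × Bb → 1 BB, 2 Bb, 1 bb → 3 B_ : 1 bb (out of 4)
Looking for: single (rr) and white (bb)
P(single) = 2/4, P(white) = 1/4
P(both) = 2/4 × 1/4 = 2/16 = 1/8
Expected count = 1/8 × 416 = 52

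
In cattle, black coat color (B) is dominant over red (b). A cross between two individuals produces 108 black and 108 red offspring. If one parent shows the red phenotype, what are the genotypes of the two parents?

Observed offspring: 108 black, 108 red
The observed ratio simplifies to 1:1. One parent shows red, so its genotype must be bb. A 1:1 offspring split requires the other parent to be heterozygous (Bb).
Parent genotypes: bb × Bb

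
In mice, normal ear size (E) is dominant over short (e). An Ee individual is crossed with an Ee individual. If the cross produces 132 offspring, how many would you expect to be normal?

Punnett square for Ee × Ee:
Offspring genotypes: 1 EE, 2 Ee, 1 ee
normal: 3, short: 1
normal: 3 out of 4 → fraction 3/4
Expected count = 3/4 × 132 = 99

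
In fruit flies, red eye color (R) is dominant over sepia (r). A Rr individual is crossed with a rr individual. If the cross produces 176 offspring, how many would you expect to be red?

Punnett square for Rr × rr:
Offspring genotypes: 2 Rr, 2 rr
red: 2, sepia: 2
red: 2 out of 4 → fraction 1/2
Expected count = 1/2 × 176 = 88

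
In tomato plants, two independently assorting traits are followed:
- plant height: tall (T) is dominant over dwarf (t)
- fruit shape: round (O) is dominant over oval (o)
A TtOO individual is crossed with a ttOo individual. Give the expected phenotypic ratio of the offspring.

Dihybrid cross TtOO × ttOo — consider each gene separately:
plant height: Tt × tt → 2 Tt, 2 tt → 2 T_ : 2 tt (out of 4)
fruit shape: OO × Oo → 2 OO, 2 Oo → 4 O_ (out of 4)
Combine (counts out of 4 × 4 = 16): tall/round (T_O_) = 2×4 = 8; dwarf/round (ttO_) = 2×4 = 8
Phenotype counts (out of 16): 8 tall/round, 8 dwarf/round
Ratio: 1 tall/round : 1 dwarf/round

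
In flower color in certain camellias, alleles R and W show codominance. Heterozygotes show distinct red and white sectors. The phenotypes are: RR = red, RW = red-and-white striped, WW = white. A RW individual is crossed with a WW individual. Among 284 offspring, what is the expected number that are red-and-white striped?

Punnett square for RW × WW:
Offspring genotypes: 2 RW, 2 WW
Phenotype counts: 2 red-and-white striped, 2 white
red-and-white striped: 2 out of 4 → fraction 1/2
Expected count = 1/2 × 284 = 142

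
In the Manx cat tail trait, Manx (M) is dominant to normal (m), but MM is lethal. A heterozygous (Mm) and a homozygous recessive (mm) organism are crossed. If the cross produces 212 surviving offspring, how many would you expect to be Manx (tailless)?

Cross: Mm × mm
Punnett square offspring (before lethality): 2 Mm, 2 mm
No MM offspring are produced in this cross.
Manx (tailless): 2 out of 4 → fraction 1/2
Expected count = 1/2 × 212 = 106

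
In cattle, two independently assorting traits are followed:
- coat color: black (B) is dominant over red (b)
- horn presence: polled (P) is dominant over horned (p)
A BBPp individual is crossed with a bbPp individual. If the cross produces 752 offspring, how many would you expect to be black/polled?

Dihybrid cross BBPp × bbPp — consider each gene separately:
coat color: BB × bb → 4 Bb → 4 B_ (out of 4)
horn presence: Pp × Pp → 1 PP, 2 Pp, 1 pp → 3 P_ : 1 pp (out of 4)
Combine (counts out of 4 × 4 = 16): black/polled (B_P_) = 4×3 = 12; black/horned (B_pp) = 4×1 = 4
Phenotype counts (out of 16): 12 black/polled, 4 black/horned
black/polled: 12 out of 16 → fraction 3/4
Expected count = 3/4 × 752 = 564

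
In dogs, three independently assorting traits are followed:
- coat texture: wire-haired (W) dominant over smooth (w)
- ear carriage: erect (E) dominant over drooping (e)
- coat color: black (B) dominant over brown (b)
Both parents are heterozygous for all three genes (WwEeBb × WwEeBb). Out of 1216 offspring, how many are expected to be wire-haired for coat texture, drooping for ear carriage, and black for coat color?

Trihybrid cross: WwEeBb × WwEeBb
Each trait segregates independently with a 3:1 phenotypic ratio, so each gene contributes 3/4 (dominant) or 1/4 (recessive).
Target: wire-haired (coat texture), drooping (ear carriage), black (coat color)
Probability = product of independent per-trait probabilities
= 3/4 × 1/4 × 3/4 = 9/64
Expected count = 9/64 × 1216 = 171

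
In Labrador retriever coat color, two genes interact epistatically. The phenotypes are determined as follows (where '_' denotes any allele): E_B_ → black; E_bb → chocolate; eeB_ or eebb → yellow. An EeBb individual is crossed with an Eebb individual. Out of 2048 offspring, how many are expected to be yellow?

Cross: EeBb × Eebb — consider each gene separately:
E gene: Ee × Ee → 1 EE, 2 Ee, 1 ee → 3 E_ : 1 ee (out of 4)
B gene: Bb × bb → 2 Bb, 2 bb → 2 B_ : 2 bb (out of 4)
Genotype classes (out of 4 × 4 = 16): E_B_ = 3×2 = 6; E_bb = 3×2 = 6; eeB_ = 1×2 = 2; eebb = 1×2 = 2
Apply the phenotype rules: E_B_ (6) → black; E_bb (6) → chocolate; eeB_ (2) + eebb (2) → yellow
Phenotype counts (out of 16): 6 black, 6 chocolate, 4 yellow
yellow: 4 out of 16 → fraction 1/4
Expected count = 1/4 × 2048 = 512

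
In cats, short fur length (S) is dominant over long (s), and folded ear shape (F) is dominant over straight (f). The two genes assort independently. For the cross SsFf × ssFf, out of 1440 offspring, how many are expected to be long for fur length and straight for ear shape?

Dihybrid cross SsFf × ssFf — consider each gene separately:
fur length: Ss × ss → 2 Ss, 2 ss → 2 S_ : 2 ss (out of 4)
ear shape: Ff × Ff → 1 FF, 2 Ff, 1 ff → 3 F_ : 1 ff (out of 4)
Looking for: long (ss) and straight (ff)
P(long) = 2/4, P(straight) = 1/4
P(both) = 2/4 × 1/4 = 2/16 = 1/8
Expected count = 1/8 × 1440 = 180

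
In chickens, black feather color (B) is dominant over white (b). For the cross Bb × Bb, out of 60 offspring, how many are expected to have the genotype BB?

Punnett square for Bb × Bb:
Offspring genotypes: 1 BB, 2 Bb, 1 bb
Total offspring: 4
Count with target: 1
Probability: 1/4
Expected count = 1/4 × 60 = 15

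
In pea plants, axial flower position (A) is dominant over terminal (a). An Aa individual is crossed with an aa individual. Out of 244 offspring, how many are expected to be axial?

Punnett square for Aa × aa:
Offspring genotypes: 2 Aa, 2 aa
axial: 2, terminal: 2
axial: 2 out of 4 → fraction 1/2
Expected count = 1/2 × 244 = 122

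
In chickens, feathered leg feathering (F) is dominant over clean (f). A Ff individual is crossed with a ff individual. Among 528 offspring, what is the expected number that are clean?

Punnett square for Ff × ff:
Offspring genotypes: 2 Ff, 2 ff
feathered: 2, clean: 2
clean: 2 out of 4 → fraction 1/2
Expected count = 1/2 × 528 = 264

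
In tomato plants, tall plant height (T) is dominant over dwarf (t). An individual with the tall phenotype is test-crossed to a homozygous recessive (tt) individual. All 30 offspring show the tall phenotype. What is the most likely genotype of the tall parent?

Test cross: ? × tt
All offspring are tall.
If the unknown parent were heterozygous (Tt), about half of 30 offspring would be dwarf; none are. The unknown parent is most likely homozygous dominant (TT).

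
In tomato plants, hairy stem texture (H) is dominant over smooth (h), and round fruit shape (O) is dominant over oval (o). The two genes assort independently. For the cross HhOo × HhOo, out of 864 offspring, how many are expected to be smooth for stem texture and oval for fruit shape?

Dihybrid cross HhOo × HhOo — consider each gene separately:
stem texture: Hh × Hh → 1 HH, 2 Hh, 1 hh → 3 H_ : 1 hh (out of 4)
fruit shape: Oo × Oo → 1 OO, 2 Oo, 1 oo → 3 O_ : 1 oo (out of 4)
Looking for: smooth (hh) and oval (oo)
P(smooth) = 1/4, P(oval) = 1/4
P(both) = 1/4 × 1/4 = 1/16
Expected count = 1/16 × 864 = 54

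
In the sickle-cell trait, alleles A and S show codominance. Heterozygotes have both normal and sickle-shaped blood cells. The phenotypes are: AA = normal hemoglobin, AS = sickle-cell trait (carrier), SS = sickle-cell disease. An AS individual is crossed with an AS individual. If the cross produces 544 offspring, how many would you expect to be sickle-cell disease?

Punnett square for AS × AS:
Offspring genotypes: 1 AA, 2 AS, 1 SS
Phenotype counts: 1 normal hemoglobin, 2 sickle-cell trait (carrier), 1 sickle-cell disease
sickle-cell disease: 1 out of 4 → fraction 1/4
Expected count = 1/4 × 544 = 136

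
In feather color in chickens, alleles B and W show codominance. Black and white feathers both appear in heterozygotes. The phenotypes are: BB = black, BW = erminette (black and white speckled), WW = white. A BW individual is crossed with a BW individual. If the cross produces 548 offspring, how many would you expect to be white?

Punnett square for BW × BW:
Offspring genotypes: 1 BB, 2 BW, 1 WW
Phenotype counts: 1 black, 2 erminette (black and white speckled), 1 white
white: 1 out of 4 → fraction 1/4
Expected count = 1/4 × 548 = 137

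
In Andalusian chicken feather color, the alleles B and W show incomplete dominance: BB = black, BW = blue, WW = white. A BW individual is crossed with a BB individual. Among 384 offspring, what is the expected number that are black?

Punnett square for BW × BB:
Offspring genotypes: 2 BB, 2 BW
Phenotype counts: 2 black, 2 blue
black: 2 out of 4 → fraction 1/2
Expected count = 1/2 × 384 = 192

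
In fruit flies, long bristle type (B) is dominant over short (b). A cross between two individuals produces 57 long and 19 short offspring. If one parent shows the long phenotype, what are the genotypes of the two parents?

Observed offspring: 57 long, 19 short
The observed ratio simplifies to 3:1. Short (bb) offspring appear, so each parent must contribute one b allele. The parent stated to show long carries B, so it is Bb. The other parent is then either Bb or bb: Bb × bb would give a 1:1 split, whereas Bb × Bb gives 3:1 — matching the data. So both parents are heterozygous (Bb × Bb).
Parent genotypes: Bb × Bb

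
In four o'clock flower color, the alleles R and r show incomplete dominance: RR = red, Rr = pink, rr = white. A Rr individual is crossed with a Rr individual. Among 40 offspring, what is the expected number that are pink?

Punnett square for Rr × Rr:
Offspring genotypes: 1 RR, 2 Rr, 1 rr
Phenotype counts: 1 red, 2 pink, 1 white
pink: 2 out of 4 → fraction 1/2
Expected count = 1/2 × 40 = 20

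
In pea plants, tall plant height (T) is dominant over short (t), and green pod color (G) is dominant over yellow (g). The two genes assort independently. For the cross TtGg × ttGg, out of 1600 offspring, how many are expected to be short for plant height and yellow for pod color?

Dihybrid cross TtGg × ttGg — consider each gene separately:
plant height: Tt × tt → 2 Tt, 2 tt → 2 T_ : 2 tt (out of 4)
pod color: Gg × Gg → 1 GG, 2 Gg, 1 gg → 3 G_ : 1 gg (out of 4)
Looking for: short (tt) and yellow (gg)
P(short) = 2/4, P(yellow) = 1/4
P(both) = 2/4 × 1/4 = 2/16 = 1/8
Expected count = 1/8 × 1600 = 200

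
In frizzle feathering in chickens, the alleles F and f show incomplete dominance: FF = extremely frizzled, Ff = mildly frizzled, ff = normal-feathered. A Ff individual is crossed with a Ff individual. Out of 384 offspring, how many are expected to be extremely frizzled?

Punnett square for Ff × Ff:
Offspring genotypes: 1 FF, 2 Ff, 1 ff
Phenotype counts: 1 extremely frizzled, 2 mildly frizzled, 1 normal-feathered
extremely frizzled: 1 out of 4 → fraction 1/4
Expected count = 1/4 × 384 = 96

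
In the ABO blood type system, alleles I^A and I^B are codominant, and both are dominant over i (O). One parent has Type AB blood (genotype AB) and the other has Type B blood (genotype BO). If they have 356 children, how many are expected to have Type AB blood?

Cross: AB × BO
Possible offspring genotypes: 1 AB, 1 AO, 1 BB, 1 BO
Blood type counts: 1 Type AB, 1 Type A, 2 Type B
Probability of Type AB: 1/4
Expected count = 1/4 × 356 = 89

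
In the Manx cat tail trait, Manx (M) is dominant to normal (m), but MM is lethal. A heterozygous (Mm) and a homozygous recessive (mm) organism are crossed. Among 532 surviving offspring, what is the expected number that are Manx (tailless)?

Cross: Mm × mm
Punnett square offspring (before lethality): 2 Mm, 2 mm
No MM offspring are produced in this cross.
Manx (tailless): 2 out of 4 → fraction 1/2
Expected count = 1/2 × 532 = 266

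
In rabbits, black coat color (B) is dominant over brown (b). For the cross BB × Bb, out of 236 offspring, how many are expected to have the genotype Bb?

Punnett square for BB × Bb:
Offspring genotypes: 2 BB, 2 Bb
Total offspring: 4
Count with target: 2
Probability: 2/4 = 1/2
Expected count = 1/2 × 236 = 118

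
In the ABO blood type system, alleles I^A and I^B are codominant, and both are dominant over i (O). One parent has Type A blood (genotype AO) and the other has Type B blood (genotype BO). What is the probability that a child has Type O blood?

Cross: AO × BO
Possible offspring genotypes: 1 AB, 1 AO, 1 BO, 1 OO
Blood type counts: 1 Type AB, 1 Type A, 1 Type B, 1 Type O
Probability of Type O: 1/4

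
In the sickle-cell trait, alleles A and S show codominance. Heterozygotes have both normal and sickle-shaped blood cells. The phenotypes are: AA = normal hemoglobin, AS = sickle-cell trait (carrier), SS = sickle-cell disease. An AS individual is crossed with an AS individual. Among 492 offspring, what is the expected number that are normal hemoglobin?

Punnett square for AS × AS:
Offspring genotypes: 1 AA, 2 AS, 1 SS
Phenotype counts: 1 normal hemoglobin, 2 sickle-cell trait (carrier), 1 sickle-cell disease
normal hemoglobin: 1 out of 4 → fraction 1/4
Expected count = 1/4 × 492 = 123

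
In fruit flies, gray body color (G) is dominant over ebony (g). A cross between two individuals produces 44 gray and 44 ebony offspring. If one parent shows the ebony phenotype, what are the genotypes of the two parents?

Observed offspring: 44 gray, 44 ebony
The observed ratio simplifies to 1:1. One parent shows ebony, so its genotype must be gg. A 1:1 offspring split requires the other parent to be heterozygous (Gg).
Parent genotypes: gg × Gg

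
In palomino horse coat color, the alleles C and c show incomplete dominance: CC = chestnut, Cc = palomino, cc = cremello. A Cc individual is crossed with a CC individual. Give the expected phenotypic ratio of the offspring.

Punnett square for Cc × CC:
Offspring genotypes: 2 CC, 2 Cc
Phenotype counts: 2 chestnut, 2 palomino
Ratio: 1 chestnut : 1 palomino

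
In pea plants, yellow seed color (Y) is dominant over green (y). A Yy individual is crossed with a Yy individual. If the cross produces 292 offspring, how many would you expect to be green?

Punnett square for Yy × Yy:
Offspring genotypes: 1 YY, 2 Yy, 1 yy
yellow: 3, green: 1
green: 1 out of 4 → fraction 1/4
Expected count = 1/4 × 292 = 73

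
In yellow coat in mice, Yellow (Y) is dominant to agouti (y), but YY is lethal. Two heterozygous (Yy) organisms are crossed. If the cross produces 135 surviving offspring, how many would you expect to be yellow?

Cross: Yy × Yy
Punnett square offspring (before lethality): 1 YY, 2 Yy, 1 yy
The YY genotype is lethal (embryos die); surviving offspring: 2 Yy, 1 yy
yellow: 2 out of 3 → fraction 2/3
Expected count = 2/3 × 135 = 90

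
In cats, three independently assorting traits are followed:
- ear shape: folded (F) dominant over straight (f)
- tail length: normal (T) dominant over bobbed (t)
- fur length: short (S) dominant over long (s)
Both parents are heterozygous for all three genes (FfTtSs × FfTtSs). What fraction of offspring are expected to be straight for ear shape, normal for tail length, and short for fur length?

Trihybrid cross: FfTtSs × FfTtSs
Each trait segregates independently with a 3:1 phenotypic ratio, so each gene contributes 3/4 (dominant) or 1/4 (recessive).
Target: straight (ear shape), normal (tail length), short (fur length)
Probability = product of independent per-trait probabilities
= 1/4 × 3/4 × 3/4 = 9/64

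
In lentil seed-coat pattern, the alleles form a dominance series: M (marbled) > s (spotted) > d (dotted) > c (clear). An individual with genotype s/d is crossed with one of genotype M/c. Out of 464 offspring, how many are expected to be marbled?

Cross: s/d × M/c
Allele dominance: M > s > d > c
Offspring genotypes: 1 M/s, 1 s/c, 1 M/d, 1 d/c
Phenotype counts: 2 marbled, 1 spotted, 1 dotted
marbled: 2 out of 4 → fraction 1/2
Expected count = 1/2 × 464 = 232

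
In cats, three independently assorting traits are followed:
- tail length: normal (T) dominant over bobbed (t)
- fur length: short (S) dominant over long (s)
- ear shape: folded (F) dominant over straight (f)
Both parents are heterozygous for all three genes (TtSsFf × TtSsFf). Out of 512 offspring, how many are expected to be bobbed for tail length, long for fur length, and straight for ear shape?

Trihybrid cross: TtSsFf × TtSsFf
Each trait segregates independently with a 3:1 phenotypic ratio, so each gene contributes 3/4 (dominant) or 1/4 (recessive).
Target: bobbed (tail length), long (fur length), straight (ear shape)
Probability = product of independent per-trait probabilities
= 1/4 × 1/4 × 1/4 = 1/64
Expected count = 1/64 × 512 = 8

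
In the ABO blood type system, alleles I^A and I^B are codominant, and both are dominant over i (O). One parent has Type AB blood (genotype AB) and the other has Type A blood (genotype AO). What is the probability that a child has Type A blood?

Cross: AB × AO
Possible offspring genotypes: 1 AA, 1 AO, 1 AB, 1 BO
Blood type counts: 2 Type A, 1 Type AB, 1 Type B
Probability of Type A: 2/4 = 1/2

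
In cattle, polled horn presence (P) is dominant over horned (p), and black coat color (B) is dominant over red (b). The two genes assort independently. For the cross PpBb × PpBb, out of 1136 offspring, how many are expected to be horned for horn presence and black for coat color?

Dihybrid cross PpBb × PpBb — consider each gene separately:
horn presence: Pp × Pp → 1 PP, 2 Pp, 1 pp → 3 P_ : 1 pp (out of 4)
coat color: Bb × Bb → 1 BB, 2 Bb, 1 bb → 3 B_ : 1 bb (out of 4)
Looking for: horned (pp) and black (B_)
P(horned) = 1/4, P(black) = 3/4
P(both) = 1/4 × 3/4 = 3/16
Expected count = 3/16 × 1136 = 213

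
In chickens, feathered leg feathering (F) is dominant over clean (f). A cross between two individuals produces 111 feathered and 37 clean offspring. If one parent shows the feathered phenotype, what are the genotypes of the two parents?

Observed offspring: 111 feathered, 37 clean
The observed ratio simplifies to 3:1. Clean (ff) offspring appear, so each parent must contribute one f allele. The parent stated to show feathered carries F, so it is Ff. The other parent is then either Ff or ff: Ff × ff would give a 1:1 split, whereas Ff × Ff gives 3:1 — matching the data. So both parents are heterozygous (Ff × Ff).
Parent genotypes: Ff × Ff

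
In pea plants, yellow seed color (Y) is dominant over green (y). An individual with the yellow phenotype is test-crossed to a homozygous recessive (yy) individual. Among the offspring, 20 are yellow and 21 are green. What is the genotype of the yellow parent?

Test cross: ? × yy
Offspring: 20 yellow, 21 green — approximately 1:1.
A 1:1 ratio in a test cross indicates the unknown parent is heterozygous (Yy).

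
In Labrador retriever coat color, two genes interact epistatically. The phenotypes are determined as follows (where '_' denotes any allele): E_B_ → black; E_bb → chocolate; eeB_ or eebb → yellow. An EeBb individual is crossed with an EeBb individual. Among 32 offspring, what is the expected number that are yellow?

Cross: EeBb × EeBb — consider each gene separately:
E gene: Ee × Ee → 1 EE, 2 Ee, 1 ee → 3 E_ : 1 ee (out of 4)
B gene: Bb × Bb → 1 BB, 2 Bb, 1 bb → 3 B_ : 1 bb (out of 4)
Genotype classes (out of 4 × 4 = 16): E_B_ = 3×3 = 9; E_bb = 3×1 = 3; eeB_ = 1×3 = 3; eebb = 1×1 = 1
Apply the phenotype rules: E_B_ (9) → black; E_bb (3) → chocolate; eeB_ (3) + eebb (1) → yellow
Phenotype counts (out of 16): 9 black, 3 chocolate, 4 yellow
yellow: 4 out of 16 → fraction 1/4
Expected count = 1/4 × 32 = 8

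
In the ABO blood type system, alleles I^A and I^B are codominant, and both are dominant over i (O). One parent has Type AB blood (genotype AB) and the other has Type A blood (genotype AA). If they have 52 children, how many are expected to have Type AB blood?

Cross: AB × AA
Possible offspring genotypes: 2 AA, 2 AB
Blood type counts: 2 Type A, 2 Type AB
Probability of Type AB: 2/4 = 1/2
Expected count = 1/2 × 52 = 26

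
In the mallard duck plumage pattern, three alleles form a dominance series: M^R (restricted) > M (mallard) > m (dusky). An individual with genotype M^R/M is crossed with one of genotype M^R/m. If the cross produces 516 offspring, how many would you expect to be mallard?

Cross: M^R/M × M^R/m
Allele dominance: M^R > M > m
Offspring genotypes: 1 M^R/M^R, 1 M^R/m, 1 M^R/M, 1 M/m
Phenotype counts: 3 restricted, 1 mallard
mallard: 1 out of 4 → fraction 1/4
Expected count = 1/4 × 516 = 129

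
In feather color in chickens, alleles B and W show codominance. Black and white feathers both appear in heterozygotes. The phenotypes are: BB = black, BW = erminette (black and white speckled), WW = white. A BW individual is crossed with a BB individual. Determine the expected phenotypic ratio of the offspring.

Punnett square for BW × BB:
Offspring genotypes: 2 BB, 2 BW
Phenotype counts: 2 black, 2 erminette (black and white speckled)
Ratio: 1 black : 1 erminette (black and white speckled)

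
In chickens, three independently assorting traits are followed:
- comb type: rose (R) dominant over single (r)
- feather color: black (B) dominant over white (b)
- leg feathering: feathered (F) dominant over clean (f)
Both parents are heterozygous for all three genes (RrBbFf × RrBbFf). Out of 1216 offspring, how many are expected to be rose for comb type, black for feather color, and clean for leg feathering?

Trihybrid cross: RrBbFf × RrBbFf
Each trait segregates independently with a 3:1 phenotypic ratio, so each gene contributes 3/4 (dominant) or 1/4 (recessive).
Target: rose (comb type), black (feather color), clean (leg feathering)
Probability = product of independent per-trait probabilities
= 3/4 × 3/4 × 1/4 = 9/64
Expected count = 9/64 × 1216 = 171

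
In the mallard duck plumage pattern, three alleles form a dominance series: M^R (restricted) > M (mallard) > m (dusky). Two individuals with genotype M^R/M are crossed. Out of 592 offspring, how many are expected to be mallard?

Cross: M^R/M × M^R/M
Allele dominance: M^R > M > m
Offspring genotypes: 1 M^R/M^R, 2 M^R/M, 1 M/M
Phenotype counts: 3 restricted, 1 mallard
mallard: 1 out of 4 → fraction 1/4
Expected count = 1/4 × 592 = 148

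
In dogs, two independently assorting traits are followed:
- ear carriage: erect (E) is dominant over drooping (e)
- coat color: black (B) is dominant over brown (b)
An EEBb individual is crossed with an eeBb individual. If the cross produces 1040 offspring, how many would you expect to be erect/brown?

Dihybrid cross EEBb × eeBb — consider each gene separately:
ear carriage: EE × ee → 4 Ee → 4 E_ (out of 4)
coat color: Bb × Bb → 1 BB, 2 Bb, 1 bb → 3 B_ : 1 bb (out of 4)
Combine (counts out of 4 × 4 = 16): erect/black (E_B_) = 4×3 = 12; erect/brown (E_bb) = 4×1 = 4
Phenotype counts (out of 16): 12 erect/black, 4 erect/brown
erect/brown: 4 out of 16 → fraction 1/4
Expected count = 1/4 × 1040 = 260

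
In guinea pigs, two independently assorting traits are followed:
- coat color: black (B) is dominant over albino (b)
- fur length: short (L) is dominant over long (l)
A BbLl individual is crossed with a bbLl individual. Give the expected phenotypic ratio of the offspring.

Dihybrid cross BbLl × bbLl — consider each gene separately:
coat color: Bb × bb → 2 Bb, 2 bb → 2 B_ : 2 bb (out of 4)
fur length: Ll × Ll → 1 LL, 2 Ll, 1 ll → 3 L_ : 1 ll (out of 4)
Combine (counts out of 4 × 4 = 16): black/short (B_L_) = 2×3 = 6; black/long (B_ll) = 2×1 = 2; albino/short (bbL_) = 2×3 = 6; albino/long (bbll) = 2×1 = 2
Phenotype counts (out of 16): 6 black/short, 2 black/long, 6 albino/short, 2 albino/long
Ratio: 3 black/short : 1 black/long : 3 albino/short : 1 albino/long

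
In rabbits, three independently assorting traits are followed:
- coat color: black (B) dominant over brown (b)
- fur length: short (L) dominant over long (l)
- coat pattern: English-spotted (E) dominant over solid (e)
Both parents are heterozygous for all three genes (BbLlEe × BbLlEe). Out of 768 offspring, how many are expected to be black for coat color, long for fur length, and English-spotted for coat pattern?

Trihybrid cross: BbLlEe × BbLlEe
Each trait segregates independently with a 3:1 phenotypic ratio, so each gene contributes 3/4 (dominant) or 1/4 (recessive).
Target: black (coat color), long (fur length), English-spotted (coat pattern)
Probability = product of independent per-trait probabilities
= 3/4 × 1/4 × 3/4 = 9/64
Expected count = 9/64 × 768 = 108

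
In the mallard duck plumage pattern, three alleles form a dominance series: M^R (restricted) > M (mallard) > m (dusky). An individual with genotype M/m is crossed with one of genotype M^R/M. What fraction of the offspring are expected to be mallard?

Cross: M/m × M^R/M
Allele dominance: M^R > M > m
Offspring genotypes: 1 M^R/M, 1 M/M, 1 M^R/m, 1 M/m
Phenotype counts: 2 restricted, 2 mallard
mallard: 2 out of 4
Probability: 2/4 = 1/2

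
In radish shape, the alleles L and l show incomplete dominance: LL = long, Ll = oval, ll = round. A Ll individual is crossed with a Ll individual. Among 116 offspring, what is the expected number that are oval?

Punnett square for Ll × Ll:
Offspring genotypes: 1 LL, 2 Ll, 1 ll
Phenotype counts: 1 long, 2 oval, 1 round
oval: 2 out of 4 → fraction 1/2
Expected count = 1/2 × 116 = 58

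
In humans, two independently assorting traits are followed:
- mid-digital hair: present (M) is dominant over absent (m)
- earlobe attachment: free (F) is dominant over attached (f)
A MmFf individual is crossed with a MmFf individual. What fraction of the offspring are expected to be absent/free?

Dihybrid cross MmFf × MmFf — consider each gene separately:
mid-digital hair: Mm × Mm → 1 MM, 2 Mm, 1 mm → 3 M_ : 1 mm (out of 4)
earlobe attachment: Ff × Ff → 1 FF, 2 Ff, 1 ff → 3 F_ : 1 ff (out of 4)
Combine (counts out of 4 × 4 = 16): present/free (M_F_) = 3×3 = 9; present/attached (M_ff) = 3×1 = 3; absent/free (mmF_) = 1×3 = 3; absent/attached (mmff) = 1×1 = 1
Phenotype counts (out of 16): 9 present/free, 3 present/attached, 3 absent/free, 1 absent/attached
absent/free: 3 out of 16
Probability: 3/16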